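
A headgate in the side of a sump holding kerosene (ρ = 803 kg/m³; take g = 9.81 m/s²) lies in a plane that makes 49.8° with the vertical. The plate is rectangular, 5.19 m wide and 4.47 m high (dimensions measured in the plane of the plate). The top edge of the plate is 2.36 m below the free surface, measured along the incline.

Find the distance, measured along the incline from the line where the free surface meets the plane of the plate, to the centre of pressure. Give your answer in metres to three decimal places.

γ = ρg = 803 × 9.81 / 1000 = 7.87743 kN/m³.
The plate makes 49.8° with the vertical, i.e. θ = 90° − 49.8° = 40.2° to the horizontal. Measuring y along the incline from the free-surface line, vertical depth h = y·sinθ with sinθ = 0.645458.
The centroid lies 4.47/2 = 2.235 m below the top edge, so y_c = 2.36 + 2.235 = 4.595 m and h_c = 4.595 × 0.645458 = 2.96588 m.
A = 5.19 × 4.47 = 23.1993 m².
Resultant F = γ·h_c·A = 7.87743 × 2.96588 × 23.1993 = 542.017 kN.
I_c = b·h³/12 = 5.19 × 4.47³/12 = 38.6286 m⁴.
Centre of pressure: y_p = y_c + I_c/(y_c·A) = 4.595 + 38.6286/(4.595 × 23.1993) = 4.595 + 0.362367 = 4.95737 m along the plane.

y_p = 4.957 m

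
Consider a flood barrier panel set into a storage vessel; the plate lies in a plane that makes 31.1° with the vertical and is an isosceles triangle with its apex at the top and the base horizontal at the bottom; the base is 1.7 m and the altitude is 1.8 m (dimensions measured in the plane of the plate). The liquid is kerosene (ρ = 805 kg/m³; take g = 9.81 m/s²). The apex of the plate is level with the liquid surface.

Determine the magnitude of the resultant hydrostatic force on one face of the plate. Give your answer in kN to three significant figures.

γ = ρg = 805 × 9.81 / 1000 = 7.89705 kN/m³.
The plate makes 31.1° with the vertical, i.e. θ = 90° − 31.1° = 58.9° to the horizontal. Measuring y along the incline from the free-surface line, vertical depth h = y·sinθ with sinθ = 0.856267.
With the apex up, the centroid sits 2h/3 = 2 × 1.8/3 = 1.2 m below the apex, so y_c = 1.2 m and h_c = 1.2 × 0.856267 = 1.02752 m.
A = ½ × 1.7 × 1.8 = 1.53 m².
Resultant F = γ·h_c·A = 7.89705 × 1.02752 × 1.53 = 12.415 kN.

F ≈ 12.4 kN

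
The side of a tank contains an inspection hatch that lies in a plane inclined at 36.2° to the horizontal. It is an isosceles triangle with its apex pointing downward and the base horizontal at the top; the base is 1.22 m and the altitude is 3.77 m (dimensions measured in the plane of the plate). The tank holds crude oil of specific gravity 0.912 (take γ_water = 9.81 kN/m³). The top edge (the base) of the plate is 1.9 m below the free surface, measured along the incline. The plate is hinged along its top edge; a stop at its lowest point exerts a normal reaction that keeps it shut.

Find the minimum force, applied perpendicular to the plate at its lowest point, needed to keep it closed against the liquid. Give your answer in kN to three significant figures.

γ = 0.912 × 9.81 = 8.94672 kN/m³.
Let θ = 36.2° be the plate's angle to the horizontal; measure y along the incline from where the plane meets the free surface. Vertical depth h = y·sinθ with sinθ = 0.590606.
With the apex down, the centroid sits h/3 = 3.77/3 = 1.25667 m below the base (the top edge), so y_c = 1.9 + 1.25667 = 3.15667 m and h_c = 3.15667 × 0.590606 = 1.86435 m.
A = ½ × 1.22 × 3.77 = 2.2997 m².
Resultant F = γ·h_c·A = 8.94672 × 1.86435 × 2.2997 = 38.3586 kN.
I_c = b·h³/36 = 1.22 × 3.77³/36 = 1.81586 m⁴.
Centre of pressure: y_p = y_c + I_c/(y_c·A) = 3.15667 + 1.81586/(3.15667 × 2.2997) = 3.15667 + 0.250139 = 3.40681 m along the plane.
The resultant acts 1.25667 + 0.250139 = 1.50681 m (along the plate) below the hinge at the top edge, so the moment about the hinge is M = F × 1.50681 = 38.3586 × 1.50681 = 57.7991 kN·m.
A normal force at the bottom, 3.77 m from the hinge, must supply this moment: P = 57.7991/3.77 = 15.3313 kN.

P ≈ 15.3 kN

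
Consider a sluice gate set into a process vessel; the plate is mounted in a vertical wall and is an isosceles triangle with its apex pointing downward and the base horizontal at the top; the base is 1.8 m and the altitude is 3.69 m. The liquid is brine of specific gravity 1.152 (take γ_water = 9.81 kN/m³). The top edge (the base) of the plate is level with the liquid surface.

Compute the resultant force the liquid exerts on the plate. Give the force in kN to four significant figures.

γ = 1.152 × 9.81 = 11.30112 kN/m³.
With the apex down, the centroid sits h/3 = 3.69/3 = 1.23 m below the base (the top edge), so the centroid depth is h_c = 1.23 m.
A = ½ × 1.8 × 3.69 = 3.321 m².
Resultant F = γ·h_c·A = 11.30112 × 1.23 × 3.321 = 46.1632 kN.

F ≈ 46.16 kN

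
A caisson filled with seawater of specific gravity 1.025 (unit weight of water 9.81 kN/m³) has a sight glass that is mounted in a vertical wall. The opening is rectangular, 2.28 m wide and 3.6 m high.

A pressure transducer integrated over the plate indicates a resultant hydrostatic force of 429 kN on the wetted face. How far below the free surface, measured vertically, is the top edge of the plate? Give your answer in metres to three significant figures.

d_top ≈ 3.40 m

γ = 1.025 × 9.81 = 10.05525 kN/m³.
A = 2.28 × 3.6 = 8.208 m².
From F = γ·h_c·A, the centroid depth is h_c = 429/(10.05525 × 8.208) = 5.19789 m.
The centroid lies 3.6/2 = 1.8 m below the top edge, so the top edge sits at h_top = 5.19789 − 1.8 = 3.39789 m below the surface.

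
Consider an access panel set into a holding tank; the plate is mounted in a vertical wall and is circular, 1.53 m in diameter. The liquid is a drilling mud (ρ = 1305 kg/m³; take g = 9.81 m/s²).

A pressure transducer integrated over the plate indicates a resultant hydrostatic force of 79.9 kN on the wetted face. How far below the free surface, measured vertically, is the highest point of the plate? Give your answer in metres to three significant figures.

d_top ≈ 2.63 m

γ = ρg = 1305 × 9.81 / 1000 = 12.80205 kN/m³.
A = π(0.765)² = 1.83854 m².
From F = γ·h_c·A, the centroid depth is h_c = 79.9/(12.80205 × 1.83854) = 3.39464 m.
The centroid is at the centre, 0.765 m below the top of the plate, so the highest point sits at h_top = 3.39464 − 0.765 = 2.62964 m below the surface.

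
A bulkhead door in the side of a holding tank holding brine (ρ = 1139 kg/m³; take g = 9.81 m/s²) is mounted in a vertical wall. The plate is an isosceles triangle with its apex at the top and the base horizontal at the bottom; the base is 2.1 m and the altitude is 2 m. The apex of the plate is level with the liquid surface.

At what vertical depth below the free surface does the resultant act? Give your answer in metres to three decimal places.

γ = ρg = 1139 × 9.81 / 1000 = 11.17359 kN/m³.
With the apex up, the centroid sits 2h/3 = 2 × 2/3 = 1.33333 m below the apex, so the centroid depth is h_c = 1.33333 m.
A = ½ × 2.1 × 2 = 2.1 m².
Resultant F = γ·h_c·A = 11.17359 × 1.33333 × 2.1 = 31.286 kN.
I_c = b·h³/36 = 2.1 × 2³/36 = 0.466667 m⁴.
Centre of pressure: y_p = y_c + I_c/(y_c·A) = 1.33333 + 0.466667/(1.33333 × 2.1) = 1.33333 + 0.166667 = 1.5 m along the plane.

h_p = 1.500 m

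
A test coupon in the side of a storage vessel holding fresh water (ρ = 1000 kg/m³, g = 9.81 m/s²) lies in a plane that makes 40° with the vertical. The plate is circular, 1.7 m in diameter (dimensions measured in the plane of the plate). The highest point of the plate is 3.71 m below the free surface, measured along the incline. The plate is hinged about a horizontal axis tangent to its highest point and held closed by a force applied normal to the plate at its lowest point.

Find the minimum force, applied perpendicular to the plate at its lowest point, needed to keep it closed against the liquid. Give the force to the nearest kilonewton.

P ≈ 41 kN

γ = ρg = 1000 × 9.81 = 9810 N/m³ = 9.81 kN/m³.
The plate makes 40° with the vertical, i.e. θ = 90° − 40° = 50° to the horizontal. Measuring y along the incline from the free-surface line, vertical depth h = y·sinθ with sinθ = 0.766044.
The centroid is at the centre, 0.85 m below the top of the plate, so y_c = 3.71 + 0.85 = 4.56 m and h_c = 4.56 × 0.766044 = 3.49316 m.
A = π(0.85)² = 2.2698 m².
Resultant F = γ·h_c·A = 9.81 × 3.49316 × 2.2698 = 77.7813 kN.
I_c = πr⁴/4 = π × 0.85⁴/4 = 0.409983 m⁴.
Centre of pressure: y_p = y_c + I_c/(y_c·A) = 4.56 + 0.409983/(4.56 × 2.2698) = 4.56 + 0.0396108 = 4.59961 m along the plane.
The resultant acts 0.85 + 0.0396108 = 0.889611 m (along the plate) below the hinge at the top edge, so the moment about the hinge is M = F × 0.889611 = 77.7813 × 0.889611 = 69.1951 kN·m.
A normal force at the bottom, 1.7 m from the hinge, must supply this moment: P = 69.1951/1.7 = 40.703 kN.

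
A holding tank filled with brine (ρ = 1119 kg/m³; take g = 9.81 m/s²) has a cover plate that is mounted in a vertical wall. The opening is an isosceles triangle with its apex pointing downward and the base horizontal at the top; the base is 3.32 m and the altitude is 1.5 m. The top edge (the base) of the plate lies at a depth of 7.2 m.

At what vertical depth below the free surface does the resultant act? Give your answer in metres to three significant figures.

h_p = 7.72 m

γ = ρg = 1119 × 9.81 / 1000 = 10.97739 kN/m³.
With the apex down, the centroid sits h/3 = 1.5/3 = 0.5 m below the base (the top edge), so the centroid depth is h_c = 7.2 + 0.5 = 7.7 m.
A = ½ × 3.32 × 1.5 = 2.49 m².
Resultant F = γ·h_c·A = 10.97739 × 7.7 × 2.49 = 210.469 kN.
I_c = b·h³/36 = 3.32 × 1.5³/36 = 0.31125 m⁴.
Centre of pressure: y_p = y_c + I_c/(y_c·A) = 7.7 + 0.31125/(7.7 × 2.49) = 7.7 + 0.0162338 = 7.71623 m along the plane.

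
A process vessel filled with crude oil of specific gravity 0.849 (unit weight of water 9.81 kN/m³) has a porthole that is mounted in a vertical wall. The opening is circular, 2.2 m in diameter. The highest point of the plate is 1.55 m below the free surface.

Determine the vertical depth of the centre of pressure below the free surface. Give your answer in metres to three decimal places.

γ = 0.849 × 9.81 = 8.32869 kN/m³.
The centroid is at the centre, 1.1 m below the top of the plate, so the centroid depth is h_c = 1.55 + 1.1 = 2.65 m.
A = π(1.1)² = 3.80133 m².
Resultant F = γ·h_c·A = 8.32869 × 2.65 × 3.80133 = 83.8993 kN.
I_c = πr⁴/4 = π × 1.1⁴/4 = 1.1499 m⁴.
Centre of pressure: y_p = y_c + I_c/(y_c·A) = 2.65 + 1.1499/(2.65 × 3.80133) = 2.65 + 0.114151 = 2.76415 m along the plane.

h_p = 2.764 m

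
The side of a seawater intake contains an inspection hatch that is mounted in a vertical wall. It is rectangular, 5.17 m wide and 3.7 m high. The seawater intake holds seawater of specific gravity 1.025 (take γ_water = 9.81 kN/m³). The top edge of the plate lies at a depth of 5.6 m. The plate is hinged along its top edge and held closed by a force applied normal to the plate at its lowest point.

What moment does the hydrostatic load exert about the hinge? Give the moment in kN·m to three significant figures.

M ≈ 2870 kN·m

γ = 1.025 × 9.81 = 10.05525 kN/m³.
The centroid lies 3.7/2 = 1.85 m below the top edge, so the centroid depth is h_c = 5.6 + 1.85 = 7.45 m.
A = 5.17 × 3.7 = 19.129 m².
Resultant F = γ·h_c·A = 10.05525 × 7.45 × 19.129 = 1432.98 kN.
I_c = b·h³/12 = 5.17 × 3.7³/12 = 21.823 m⁴.
Centre of pressure: y_p = y_c + I_c/(y_c·A) = 7.45 + 21.823/(7.45 × 19.129) = 7.45 + 0.153132 = 7.60313 m along the plane.
The resultant acts 1.85 + 0.153132 = 2.00313 m (along the plate) below the hinge at the top edge, so the moment about the hinge is M = F × 2.00313 = 1432.98 × 2.00313 = 2870.45 kN·m.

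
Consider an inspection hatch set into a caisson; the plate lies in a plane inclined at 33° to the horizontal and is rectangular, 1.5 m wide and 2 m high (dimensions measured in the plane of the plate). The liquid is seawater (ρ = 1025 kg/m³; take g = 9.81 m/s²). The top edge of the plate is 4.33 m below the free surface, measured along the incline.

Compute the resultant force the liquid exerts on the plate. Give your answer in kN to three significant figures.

F ≈ 87.6 kN

γ = ρg = 1025 × 9.81 / 1000 = 10.05525 kN/m³.
Let θ = 33° be the plate's angle to the horizontal; measure y along the incline from where the plane meets the free surface. Vertical depth h = y·sinθ with sinθ = 0.544639.
The centroid lies 2/2 = 1 m below the top edge, so y_c = 4.33 + 1 = 5.33 m and h_c = 5.33 × 0.544639 = 2.90293 m.
A = 1.5 × 2 = 3 m².
Resultant F = γ·h_c·A = 10.05525 × 2.90293 × 3 = 87.5691 kN.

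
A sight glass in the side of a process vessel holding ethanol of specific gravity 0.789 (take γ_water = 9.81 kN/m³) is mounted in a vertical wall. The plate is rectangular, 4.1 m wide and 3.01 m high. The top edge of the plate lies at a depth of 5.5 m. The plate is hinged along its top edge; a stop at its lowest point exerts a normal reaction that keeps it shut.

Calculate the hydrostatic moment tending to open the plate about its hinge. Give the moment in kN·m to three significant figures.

M ≈ 1080 kN·m

γ = 0.789 × 9.81 = 7.74009 kN/m³.
The centroid lies 3.01/2 = 1.505 m below the top edge, so the centroid depth is h_c = 5.5 + 1.505 = 7.005 m.
A = 4.1 × 3.01 = 12.341 m².
Resultant F = γ·h_c·A = 7.74009 × 7.005 × 12.341 = 669.121 kN.
I_c = b·h³/12 = 4.1 × 3.01³/12 = 9.31756 m⁴.
Centre of pressure: y_p = y_c + I_c/(y_c·A) = 7.005 + 9.31756/(7.005 × 12.341) = 7.005 + 0.107781 = 7.11278 m along the plane.
The resultant acts 1.505 + 0.107781 = 1.61278 m (along the plate) below the hinge at the top edge, so the moment about the hinge is M = F × 1.61278 = 669.121 × 1.61278 = 1079.14 kN·m.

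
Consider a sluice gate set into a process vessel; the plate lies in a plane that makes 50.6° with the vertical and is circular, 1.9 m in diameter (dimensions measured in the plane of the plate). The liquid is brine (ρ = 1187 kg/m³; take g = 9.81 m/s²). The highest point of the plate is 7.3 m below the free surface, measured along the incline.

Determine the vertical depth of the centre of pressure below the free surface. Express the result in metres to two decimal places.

γ = ρg = 1187 × 9.81 / 1000 = 11.64447 kN/m³.
The plate makes 50.6° with the vertical, i.e. θ = 90° − 50.6° = 39.4° to the horizontal. Measuring y along the incline from the free-surface line, vertical depth h = y·sinθ with sinθ = 0.634731.
The centroid is at the centre, 0.95 m below the top of the plate, so y_c = 7.3 + 0.95 = 8.25 m and h_c = 8.25 × 0.634731 = 5.23653 m.
A = π(0.95)² = 2.83529 m².
Resultant F = γ·h_c·A = 11.64447 × 5.23653 × 2.83529 = 172.886 kN.
I_c = πr⁴/4 = π × 0.95⁴/4 = 0.639712 m⁴.
Centre of pressure: y_p = y_c + I_c/(y_c·A) = 8.25 + 0.639712/(8.25 × 2.83529) = 8.25 + 0.0273485 = 8.27735 m along the plane.
Vertically, h_p = y_p·sinθ = 8.27735 × 0.634731 = 5.25389 m.

h_p = 5.25 m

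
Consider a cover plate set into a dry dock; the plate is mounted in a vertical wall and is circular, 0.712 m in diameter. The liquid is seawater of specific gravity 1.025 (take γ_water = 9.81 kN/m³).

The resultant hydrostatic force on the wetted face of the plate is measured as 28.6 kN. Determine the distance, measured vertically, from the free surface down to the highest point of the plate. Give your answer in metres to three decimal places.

d_top ≈ 6.788 m

γ = 1.025 × 9.81 = 10.05525 kN/m³.
A = π(0.356)² = 0.398153 m².
From F = γ·h_c·A, the centroid depth is h_c = 28.6/(10.05525 × 0.398153) = 7.1437 m.
The centroid is at the centre, 0.356 m below the top of the plate, so the highest point sits at h_top = 7.1437 − 0.356 = 6.7877 m below the surface.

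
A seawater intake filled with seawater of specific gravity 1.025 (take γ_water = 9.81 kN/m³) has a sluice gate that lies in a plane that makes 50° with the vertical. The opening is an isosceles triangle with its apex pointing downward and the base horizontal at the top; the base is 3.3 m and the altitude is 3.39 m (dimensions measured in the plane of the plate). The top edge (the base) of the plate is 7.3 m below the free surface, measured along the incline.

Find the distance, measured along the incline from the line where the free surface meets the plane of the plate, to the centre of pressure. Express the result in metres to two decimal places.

y_p = 8.51 m

γ = 1.025 × 9.81 = 10.05525 kN/m³.
The plate makes 50° with the vertical, i.e. θ = 90° − 50° = 40° to the horizontal. Measuring y along the incline from the free-surface line, vertical depth h = y·sinθ with sinθ = 0.642788.
With the apex down, the centroid sits h/3 = 3.39/3 = 1.13 m below the base (the top edge), so y_c = 7.3 + 1.13 = 8.43 m and h_c = 8.43 × 0.642788 = 5.4187 m.
A = ½ × 3.3 × 3.39 = 5.5935 m².
Resultant F = γ·h_c·A = 10.05525 × 5.4187 × 5.5935 = 304.77 kN.
I_c = b·h³/36 = 3.3 × 3.39³/36 = 3.57117 m⁴.
Centre of pressure: y_p = y_c + I_c/(y_c·A) = 8.43 + 3.57117/(8.43 × 5.5935) = 8.43 + 0.0757355 = 8.50574 m along the plane.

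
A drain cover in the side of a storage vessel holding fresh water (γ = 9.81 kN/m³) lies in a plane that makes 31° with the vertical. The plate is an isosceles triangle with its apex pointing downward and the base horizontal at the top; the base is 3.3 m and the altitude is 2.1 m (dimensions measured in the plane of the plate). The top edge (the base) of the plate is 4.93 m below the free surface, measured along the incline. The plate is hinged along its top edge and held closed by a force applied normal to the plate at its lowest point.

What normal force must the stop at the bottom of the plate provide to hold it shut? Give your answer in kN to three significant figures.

γ = 9.81 kN/m³.
The plate makes 31° with the vertical, i.e. θ = 90° − 31° = 59° to the horizontal. Measuring y along the incline from the free-surface line, vertical depth h = y·sinθ with sinθ = 0.857167.
With the apex down, the centroid sits h/3 = 2.1/3 = 0.7 m below the base (the top edge), so y_c = 4.93 + 0.7 = 5.63 m and h_c = 5.63 × 0.857167 = 4.82585 m.
A = ½ × 3.3 × 2.1 = 3.465 m².
Resultant F = γ·h_c·A = 9.81 × 4.82585 × 3.465 = 164.039 kN.
I_c = b·h³/36 = 3.3 × 2.1³/36 = 0.848925 m⁴.
Centre of pressure: y_p = y_c + I_c/(y_c·A) = 5.63 + 0.848925/(5.63 × 3.465) = 5.63 + 0.0435169 = 5.67352 m along the plane.
The resultant acts 0.7 + 0.0435169 = 0.743517 m (along the plate) below the hinge at the top edge, so the moment about the hinge is M = F × 0.743517 = 164.039 × 0.743517 = 121.966 kN·m.
A normal force at the bottom, 2.1 m from the hinge, must supply this moment: P = 121.966/2.1 = 58.079 kN.

P ≈ 58.1 kN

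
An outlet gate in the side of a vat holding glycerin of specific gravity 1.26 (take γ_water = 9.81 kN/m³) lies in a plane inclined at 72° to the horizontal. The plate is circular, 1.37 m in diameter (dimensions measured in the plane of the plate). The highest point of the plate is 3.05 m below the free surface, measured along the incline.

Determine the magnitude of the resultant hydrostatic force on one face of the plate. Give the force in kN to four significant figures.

γ = 1.26 × 9.81 = 12.3606 kN/m³.
Let θ = 72° be the plate's angle to the horizontal; measure y along the incline from where the plane meets the free surface. Vertical depth h = y·sinθ with sinθ = 0.951057.
The centroid is at the centre, 0.685 m below the top of the plate, so y_c = 3.05 + 0.685 = 3.735 m and h_c = 3.735 × 0.951057 = 3.5522 m.
A = π(0.685)² = 1.47411 m².
Resultant F = γ·h_c·A = 12.3606 × 3.5522 × 1.47411 = 64.7242 kN.

F ≈ 64.72 kN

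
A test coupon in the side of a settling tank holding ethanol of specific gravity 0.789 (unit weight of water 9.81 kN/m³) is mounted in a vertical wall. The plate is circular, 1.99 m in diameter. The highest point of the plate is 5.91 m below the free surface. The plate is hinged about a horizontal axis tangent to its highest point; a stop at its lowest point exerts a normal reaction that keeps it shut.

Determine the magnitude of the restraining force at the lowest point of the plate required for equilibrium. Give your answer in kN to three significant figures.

γ = 0.789 × 9.81 = 7.74009 kN/m³.
The centroid is at the centre, 0.995 m below the top of the plate, so the centroid depth is h_c = 5.91 + 0.995 = 6.905 m.
A = π(0.995)² = 3.11026 m².
Resultant F = γ·h_c·A = 7.74009 × 6.905 × 3.11026 = 166.229 kN.
I_c = πr⁴/4 = π × 0.995⁴/4 = 0.769808 m⁴.
Centre of pressure: y_p = y_c + I_c/(y_c·A) = 6.905 + 0.769808/(6.905 × 3.11026) = 6.905 + 0.0358445 = 6.94084 m along the plane.
The resultant acts 0.995 + 0.0358445 = 1.03084 m (along the plate) below the hinge at the top edge, so the moment about the hinge is M = F × 1.03084 = 166.229 × 1.03084 = 171.356 kN·m.
A normal force at the bottom, 1.99 m from the hinge, must supply this moment: P = 171.356/1.99 = 86.1085 kN.

P ≈ 86.1 kN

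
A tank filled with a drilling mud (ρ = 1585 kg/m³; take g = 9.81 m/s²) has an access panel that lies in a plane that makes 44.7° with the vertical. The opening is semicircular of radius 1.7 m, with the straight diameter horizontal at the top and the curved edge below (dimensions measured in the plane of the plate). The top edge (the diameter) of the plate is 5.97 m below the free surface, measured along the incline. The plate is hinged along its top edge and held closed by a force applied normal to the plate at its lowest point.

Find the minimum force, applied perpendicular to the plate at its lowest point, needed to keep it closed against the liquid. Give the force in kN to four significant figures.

γ = ρg = 1585 × 9.81 / 1000 = 15.54885 kN/m³.
The plate makes 44.7° with the vertical, i.e. θ = 90° − 44.7° = 45.3° to the horizontal. Measuring y along the incline from the free-surface line, vertical depth h = y·sinθ with sinθ = 0.710799.
The centroid of a semicircle lies 4r/(3π) = 0.721502 m from the diameter, here below the top edge, so y_c = 5.97 + 0.721502 = 6.6915 m and h_c = 6.6915 × 0.710799 = 4.75631 m.
A = πr²/2 = π × 1.7²/2 = 4.5396 m².
Resultant F = γ·h_c·A = 15.54885 × 4.75631 × 4.5396 = 335.727 kN.
I_c = (π/8 − 8/(9π))·r⁴ = 0.109757 × 1.7⁴ = 0.916701 m⁴.
Centre of pressure: y_p = y_c + I_c/(y_c·A) = 6.6915 + 0.916701/(6.6915 × 4.5396) = 6.6915 + 0.0301777 = 6.72168 m along the plane.
The resultant acts 0.721502 + 0.0301777 = 0.75168 m (along the plate) below the hinge at the top edge, so the moment about the hinge is M = F × 0.75168 = 335.727 × 0.75168 = 252.359 kN·m.
A normal force at the bottom, 1.7 m from the hinge, must supply this moment: P = 252.359/1.7 = 148.446 kN.

P ≈ 148.4 kN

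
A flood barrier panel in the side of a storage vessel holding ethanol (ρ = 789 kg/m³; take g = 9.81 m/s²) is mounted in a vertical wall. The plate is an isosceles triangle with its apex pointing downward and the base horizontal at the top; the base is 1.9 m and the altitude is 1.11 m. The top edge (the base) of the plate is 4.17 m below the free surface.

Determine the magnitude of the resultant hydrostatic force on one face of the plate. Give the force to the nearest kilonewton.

F ≈ 37 kN

γ = ρg = 789 × 9.81 / 1000 = 7.74009 kN/m³.
With the apex down, the centroid sits h/3 = 1.11/3 = 0.37 m below the base (the top edge), so the centroid depth is h_c = 4.17 + 0.37 = 4.54 m.
A = ½ × 1.9 × 1.11 = 1.0545 m².
Resultant F = γ·h_c·A = 7.74009 × 4.54 × 1.0545 = 37.0551 kN.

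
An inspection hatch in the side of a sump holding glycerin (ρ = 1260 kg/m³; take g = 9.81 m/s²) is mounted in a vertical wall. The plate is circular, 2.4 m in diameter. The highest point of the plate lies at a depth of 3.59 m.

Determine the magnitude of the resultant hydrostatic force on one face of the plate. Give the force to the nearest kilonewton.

γ = ρg = 1260 × 9.81 / 1000 = 12.3606 kN/m³.
The centroid is at the centre, 1.2 m below the top of the plate, so the centroid depth is h_c = 3.59 + 1.2 = 4.79 m.
A = π(1.2)² = 4.52389 m².
Resultant F = γ·h_c·A = 12.3606 × 4.79 × 4.52389 = 267.847 kN.

F ≈ 268 kN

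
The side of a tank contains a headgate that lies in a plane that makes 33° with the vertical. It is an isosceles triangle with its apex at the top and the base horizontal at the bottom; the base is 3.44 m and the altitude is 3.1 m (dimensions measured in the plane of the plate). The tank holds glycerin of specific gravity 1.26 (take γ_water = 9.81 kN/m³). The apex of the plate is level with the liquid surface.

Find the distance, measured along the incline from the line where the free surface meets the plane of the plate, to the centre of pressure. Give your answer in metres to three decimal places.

γ = 1.26 × 9.81 = 12.3606 kN/m³.
The plate makes 33° with the vertical, i.e. θ = 90° − 33° = 57° to the horizontal. Measuring y along the incline from the free-surface line, vertical depth h = y·sinθ with sinθ = 0.838671.
With the apex up, the centroid sits 2h/3 = 2 × 3.1/3 = 2.06667 m below the apex, so y_c = 2.06667 m and h_c = 2.06667 × 0.838671 = 1.73326 m.
A = ½ × 3.44 × 3.1 = 5.332 m².
Resultant F = γ·h_c·A = 12.3606 × 1.73326 × 5.332 = 114.233 kN.
I_c = b·h³/36 = 3.44 × 3.1³/36 = 2.8467 m⁴.
Centre of pressure: y_p = y_c + I_c/(y_c·A) = 2.06667 + 2.8467/(2.06667 × 5.332) = 2.06667 + 0.258333 = 2.325 m along the plane.

y_p = 2.325 m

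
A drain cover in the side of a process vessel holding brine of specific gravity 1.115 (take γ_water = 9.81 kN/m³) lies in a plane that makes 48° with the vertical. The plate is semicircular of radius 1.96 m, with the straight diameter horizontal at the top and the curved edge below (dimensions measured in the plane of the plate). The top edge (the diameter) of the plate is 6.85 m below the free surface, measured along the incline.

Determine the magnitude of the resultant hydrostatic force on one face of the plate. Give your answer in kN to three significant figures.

γ = 1.115 × 9.81 = 10.93815 kN/m³.
The plate makes 48° with the vertical, i.e. θ = 90° − 48° = 42° to the horizontal. Measuring y along the incline from the free-surface line, vertical depth h = y·sinθ with sinθ = 0.669131.
The centroid of a semicircle lies 4r/(3π) = 0.83185 m from the diameter, here below the top edge, so y_c = 6.85 + 0.83185 = 7.68185 m and h_c = 7.68185 × 0.669131 = 5.14016 m.
A = πr²/2 = π × 1.96²/2 = 6.03437 m².
Resultant F = γ·h_c·A = 10.93815 × 5.14016 × 6.03437 = 339.275 kN.

F ≈ 339 kN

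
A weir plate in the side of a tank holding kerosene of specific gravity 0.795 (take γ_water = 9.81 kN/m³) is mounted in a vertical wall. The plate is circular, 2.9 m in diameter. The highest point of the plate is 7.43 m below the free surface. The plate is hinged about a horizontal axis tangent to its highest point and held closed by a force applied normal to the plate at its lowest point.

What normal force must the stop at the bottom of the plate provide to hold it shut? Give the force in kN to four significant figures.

γ = 0.795 × 9.81 = 7.79895 kN/m³.
The centroid is at the centre, 1.45 m below the top of the plate, so the centroid depth is h_c = 7.43 + 1.45 = 8.88 m.
A = π(1.45)² = 6.6052 m².
Resultant F = γ·h_c·A = 7.79895 × 8.88 × 6.6052 = 457.441 kN.
I_c = πr⁴/4 = π × 1.45⁴/4 = 3.47186 m⁴.
Centre of pressure: y_p = y_c + I_c/(y_c·A) = 8.88 + 3.47186/(8.88 × 6.6052) = 8.88 + 0.059192 = 8.93919 m along the plane.
The resultant acts 1.45 + 0.059192 = 1.50919 m (along the plate) below the hinge at the top edge, so the moment about the hinge is M = F × 1.50919 = 457.441 × 1.50919 = 690.365 kN·m.
A normal force at the bottom, 2.9 m from the hinge, must supply this moment: P = 690.365/2.9 = 238.057 kN.

P ≈ 238.1 kN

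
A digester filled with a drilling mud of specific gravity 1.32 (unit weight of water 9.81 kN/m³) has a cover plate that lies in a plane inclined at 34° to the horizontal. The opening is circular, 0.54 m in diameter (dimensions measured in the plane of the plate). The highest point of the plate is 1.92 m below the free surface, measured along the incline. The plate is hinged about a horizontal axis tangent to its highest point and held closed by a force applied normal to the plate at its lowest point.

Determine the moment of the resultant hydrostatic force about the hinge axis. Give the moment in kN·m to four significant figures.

M ≈ 1.011 kN·m

γ = 1.32 × 9.81 = 12.9492 kN/m³.
Let θ = 34° be the plate's angle to the horizontal; measure y along the incline from where the plane meets the free surface. Vertical depth h = y·sinθ with sinθ = 0.559193.
The centroid is at the centre, 0.27 m below the top of the plate, so y_c = 1.92 + 0.27 = 2.19 m and h_c = 2.19 × 0.559193 = 1.22463 m.
A = π(0.27)² = 0.229022 m².
Resultant F = γ·h_c·A = 12.9492 × 1.22463 × 0.229022 = 3.63183 kN.
I_c = πr⁴/4 = π × 0.27⁴/4 = 0.00417393 m⁴.
Centre of pressure: y_p = y_c + I_c/(y_c·A) = 2.19 + 0.00417393/(2.19 × 0.229022) = 2.19 + 0.00832193 = 2.19832 m along the plane.
The resultant acts 0.27 + 0.00832193 = 0.278322 m (along the plate) below the hinge at the top edge, so the moment about the hinge is M = F × 0.278322 = 3.63183 × 0.278322 = 1.01082 kN·m.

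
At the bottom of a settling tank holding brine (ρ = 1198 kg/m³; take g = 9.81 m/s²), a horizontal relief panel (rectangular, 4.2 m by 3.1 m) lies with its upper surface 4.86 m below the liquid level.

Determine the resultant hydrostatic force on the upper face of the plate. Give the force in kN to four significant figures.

F ≈ 743.7 kN

γ = ρg = 1198 × 9.81 / 1000 = 11.75238 kN/m³.
The plate is horizontal, so pressure is uniform at p = γ·h = 11.75238 × 4.86 = 57.1166 kN/m².
A = 4.2 × 3.1 = 13.02 m².
F = p·A = 57.1166 × 13.02 = 743.658 kN.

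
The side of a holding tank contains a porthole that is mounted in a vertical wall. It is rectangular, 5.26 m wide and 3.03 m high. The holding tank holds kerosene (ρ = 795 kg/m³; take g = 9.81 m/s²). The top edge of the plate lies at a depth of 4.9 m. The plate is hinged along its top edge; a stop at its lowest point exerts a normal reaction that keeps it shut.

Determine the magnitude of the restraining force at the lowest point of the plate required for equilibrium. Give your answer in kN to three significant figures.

γ = ρg = 795 × 9.81 / 1000 = 7.79895 kN/m³.
The centroid lies 3.03/2 = 1.515 m below the top edge, so the centroid depth is h_c = 4.9 + 1.515 = 6.415 m.
A = 5.26 × 3.03 = 15.9378 m².
Resultant F = γ·h_c·A = 7.79895 × 6.415 × 15.9378 = 797.372 kN.
I_c = b·h³/12 = 5.26 × 3.03³/12 = 12.1936 m⁴.
Centre of pressure: y_p = y_c + I_c/(y_c·A) = 6.415 + 12.1936/(6.415 × 15.9378) = 6.415 + 0.119263 = 6.53426 m along the plane.
The resultant acts 1.515 + 0.119263 = 1.63426 m (along the plate) below the hinge at the top edge, so the moment about the hinge is M = F × 1.63426 = 797.372 × 1.63426 = 1303.11 kN·m.
A normal force at the bottom, 3.03 m from the hinge, must supply this moment: P = 1303.11/3.03 = 430.069 kN.

P ≈ 430 kN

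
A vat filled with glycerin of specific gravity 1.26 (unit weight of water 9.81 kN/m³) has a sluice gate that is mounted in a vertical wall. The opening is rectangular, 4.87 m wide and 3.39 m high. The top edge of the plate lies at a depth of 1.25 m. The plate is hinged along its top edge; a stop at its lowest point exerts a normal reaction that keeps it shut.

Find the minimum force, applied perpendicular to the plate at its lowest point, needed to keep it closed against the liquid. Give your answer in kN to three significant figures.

P ≈ 358 kN

γ = 1.26 × 9.81 = 12.3606 kN/m³.
The centroid lies 3.39/2 = 1.695 m below the top edge, so the centroid depth is h_c = 1.25 + 1.695 = 2.945 m.
A = 4.87 × 3.39 = 16.5093 m².
Resultant F = γ·h_c·A = 12.3606 × 2.945 × 16.5093 = 600.971 kN.
I_c = b·h³/12 = 4.87 × 3.39³/12 = 15.8105 m⁴.
Centre of pressure: y_p = y_c + I_c/(y_c·A) = 2.945 + 15.8105/(2.945 × 16.5093) = 2.945 + 0.325186 = 3.27019 m along the plane.
The resultant acts 1.695 + 0.325186 = 2.02019 m (along the plate) below the hinge at the top edge, so the moment about the hinge is M = F × 2.02019 = 600.971 × 2.02019 = 1214.08 kN·m.
A normal force at the bottom, 3.39 m from the hinge, must supply this moment: P = 1214.08/3.39 = 358.136 kN.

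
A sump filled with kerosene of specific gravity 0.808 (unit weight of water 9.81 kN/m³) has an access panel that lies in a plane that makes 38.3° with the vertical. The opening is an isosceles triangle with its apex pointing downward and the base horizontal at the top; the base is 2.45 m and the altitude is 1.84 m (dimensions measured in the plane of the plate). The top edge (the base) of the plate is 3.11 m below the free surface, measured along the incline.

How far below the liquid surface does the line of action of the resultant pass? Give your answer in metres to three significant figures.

h_p = 2.96 m

γ = 0.808 × 9.81 = 7.92648 kN/m³.
The plate makes 38.3° with the vertical, i.e. θ = 90° − 38.3° = 51.7° to the horizontal. Measuring y along the incline from the free-surface line, vertical depth h = y·sinθ with sinθ = 0.784776.
With the apex down, the centroid sits h/3 = 1.84/3 = 0.613333 m below the base (the top edge), so y_c = 3.11 + 0.613333 = 3.72333 m and h_c = 3.72333 × 0.784776 = 2.92198 m.
A = ½ × 2.45 × 1.84 = 2.254 m².
Resultant F = γ·h_c·A = 7.92648 × 2.92198 × 2.254 = 52.2049 kN.
I_c = b·h³/36 = 2.45 × 1.84³/36 = 0.423952 m⁴.
Centre of pressure: y_p = y_c + I_c/(y_c·A) = 3.72333 + 0.423952/(3.72333 × 2.254) = 3.72333 + 0.0505163 = 3.77385 m along the plane.
Vertically, h_p = y_p·sinθ = 3.77385 × 0.784776 = 2.96163 m.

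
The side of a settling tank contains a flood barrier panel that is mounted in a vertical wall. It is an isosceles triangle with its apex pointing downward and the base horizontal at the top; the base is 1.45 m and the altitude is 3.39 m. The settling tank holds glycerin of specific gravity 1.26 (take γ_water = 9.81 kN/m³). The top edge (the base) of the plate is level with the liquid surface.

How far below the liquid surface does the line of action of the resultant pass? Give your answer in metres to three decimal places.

γ = 1.26 × 9.81 = 12.3606 kN/m³.
With the apex down, the centroid sits h/3 = 3.39/3 = 1.13 m below the base (the top edge), so the centroid depth is h_c = 1.13 m.
A = ½ × 1.45 × 3.39 = 2.45775 m².
Resultant F = γ·h_c·A = 12.3606 × 1.13 × 2.45775 = 34.3286 kN.
I_c = b·h³/36 = 1.45 × 3.39³/36 = 1.56915 m⁴.
Centre of pressure: y_p = y_c + I_c/(y_c·A) = 1.13 + 1.56915/(1.13 × 2.45775) = 1.13 + 0.565 = 1.695 m along the plane.

h_p = 1.695 m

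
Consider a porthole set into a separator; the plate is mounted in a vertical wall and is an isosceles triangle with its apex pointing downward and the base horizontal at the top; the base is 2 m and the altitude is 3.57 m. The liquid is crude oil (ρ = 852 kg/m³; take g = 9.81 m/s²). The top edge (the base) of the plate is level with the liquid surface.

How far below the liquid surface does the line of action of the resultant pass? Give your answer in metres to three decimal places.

h_p = 1.785 m

γ = ρg = 852 × 9.81 / 1000 = 8.35812 kN/m³.
With the apex down, the centroid sits h/3 = 3.57/3 = 1.19 m below the base (the top edge), so the centroid depth is h_c = 1.19 m.
A = ½ × 2 × 3.57 = 3.57 m².
Resultant F = γ·h_c·A = 8.35812 × 1.19 × 3.57 = 35.5078 kN.
I_c = b·h³/36 = 2 × 3.57³/36 = 2.52774 m⁴.
Centre of pressure: y_p = y_c + I_c/(y_c·A) = 1.19 + 2.52774/(1.19 × 3.57) = 1.19 + 0.595 = 1.785 m along the plane.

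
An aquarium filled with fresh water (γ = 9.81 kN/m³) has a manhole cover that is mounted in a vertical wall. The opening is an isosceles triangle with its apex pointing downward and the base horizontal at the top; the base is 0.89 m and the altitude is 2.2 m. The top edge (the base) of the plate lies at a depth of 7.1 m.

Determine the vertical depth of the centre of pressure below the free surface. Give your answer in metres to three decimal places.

γ = 9.81 kN/m³.
With the apex down, the centroid sits h/3 = 2.2/3 = 0.733333 m below the base (the top edge), so the centroid depth is h_c = 7.1 + 0.733333 = 7.83333 m.
A = ½ × 0.89 × 2.2 = 0.979 m².
Resultant F = γ·h_c·A = 9.81 × 7.83333 × 0.979 = 75.2312 kN.
I_c = b·h³/36 = 0.89 × 2.2³/36 = 0.263242 m⁴.
Centre of pressure: y_p = y_c + I_c/(y_c·A) = 7.83333 + 0.263242/(7.83333 × 0.979) = 7.83333 + 0.0343262 = 7.86766 m along the plane.

h_p = 7.868 m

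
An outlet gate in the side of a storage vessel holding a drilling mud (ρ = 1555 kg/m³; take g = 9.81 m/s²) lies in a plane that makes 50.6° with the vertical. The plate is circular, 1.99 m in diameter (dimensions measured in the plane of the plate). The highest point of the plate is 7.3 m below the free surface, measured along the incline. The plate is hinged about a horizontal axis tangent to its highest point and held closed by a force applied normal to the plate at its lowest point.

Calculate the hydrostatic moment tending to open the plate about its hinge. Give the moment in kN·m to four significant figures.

γ = ρg = 1555 × 9.81 / 1000 = 15.25455 kN/m³.
The plate makes 50.6° with the vertical, i.e. θ = 90° − 50.6° = 39.4° to the horizontal. Measuring y along the incline from the free-surface line, vertical depth h = y·sinθ with sinθ = 0.634731.
The centroid is at the centre, 0.995 m below the top of the plate, so y_c = 7.3 + 0.995 = 8.295 m and h_c = 8.295 × 0.634731 = 5.26509 m.
A = π(0.995)² = 3.11026 m².
Resultant F = γ·h_c·A = 15.25455 × 5.26509 × 3.11026 = 249.805 kN.
I_c = πr⁴/4 = π × 0.995⁴/4 = 0.769808 m⁴.
Centre of pressure: y_p = y_c + I_c/(y_c·A) = 8.295 + 0.769808/(8.295 × 3.11026) = 8.295 + 0.029838 = 8.32484 m along the plane.
The resultant acts 0.995 + 0.029838 = 1.02484 m (along the plate) below the hinge at the top edge, so the moment about the hinge is M = F × 1.02484 = 249.805 × 1.02484 = 256.01 kN·m.

M ≈ 256.0 kN·m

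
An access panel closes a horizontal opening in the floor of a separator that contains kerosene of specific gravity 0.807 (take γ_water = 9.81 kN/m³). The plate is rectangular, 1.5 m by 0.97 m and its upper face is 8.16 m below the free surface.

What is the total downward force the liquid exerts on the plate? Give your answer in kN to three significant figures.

γ = 0.807 × 9.81 = 7.91667 kN/m³.
The plate is horizontal, so pressure is uniform at p = γ·h = 7.91667 × 8.16 = 64.6 kN/m².
A = 1.5 × 0.97 = 1.455 m².
F = p·A = 64.6 × 1.455 = 93.993 kN.

F ≈ 94.0 kN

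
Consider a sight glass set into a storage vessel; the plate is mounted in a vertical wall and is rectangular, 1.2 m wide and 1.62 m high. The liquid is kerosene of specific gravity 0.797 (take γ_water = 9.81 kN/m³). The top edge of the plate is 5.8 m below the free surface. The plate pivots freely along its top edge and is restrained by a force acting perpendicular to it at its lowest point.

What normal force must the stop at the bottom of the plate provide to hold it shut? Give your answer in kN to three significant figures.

γ = 0.797 × 9.81 = 7.81857 kN/m³.
The centroid lies 1.62/2 = 0.81 m below the top edge, so the centroid depth is h_c = 5.8 + 0.81 = 6.61 m.
A = 1.2 × 1.62 = 1.944 m².
Resultant F = γ·h_c·A = 7.81857 × 6.61 × 1.944 = 100.467 kN.
I_c = b·h³/12 = 1.2 × 1.62³/12 = 0.425153 m⁴.
Centre of pressure: y_p = y_c + I_c/(y_c·A) = 6.61 + 0.425153/(6.61 × 1.944) = 6.61 + 0.0330862 = 6.64309 m along the plane.
The resultant acts 0.81 + 0.0330862 = 0.843086 m (along the plate) below the hinge at the top edge, so the moment about the hinge is M = F × 0.843086 = 100.467 × 0.843086 = 84.7023 kN·m.
A normal force at the bottom, 1.62 m from the hinge, must supply this moment: P = 84.7023/1.62 = 52.2854 kN.

P ≈ 52.3 kN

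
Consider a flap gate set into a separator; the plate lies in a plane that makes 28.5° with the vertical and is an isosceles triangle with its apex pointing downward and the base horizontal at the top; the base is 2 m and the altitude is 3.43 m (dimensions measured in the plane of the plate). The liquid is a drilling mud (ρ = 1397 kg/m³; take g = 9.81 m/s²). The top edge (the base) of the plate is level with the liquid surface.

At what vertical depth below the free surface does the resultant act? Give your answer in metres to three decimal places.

γ = ρg = 1397 × 9.81 / 1000 = 13.70457 kN/m³.
The plate makes 28.5° with the vertical, i.e. θ = 90° − 28.5° = 61.5° to the horizontal. Measuring y along the incline from the free-surface line, vertical depth h = y·sinθ with sinθ = 0.878817.
With the apex down, the centroid sits h/3 = 3.43/3 = 1.14333 m below the base (the top edge), so y_c = 1.14333 m and h_c = 1.14333 × 0.878817 = 1.00478 m.
A = ½ × 2 × 3.43 = 3.43 m².
Resultant F = γ·h_c·A = 13.70457 × 1.00478 × 3.43 = 47.2314 kN.
I_c = b·h³/36 = 2 × 3.43³/36 = 2.24187 m⁴.
Centre of pressure: y_p = y_c + I_c/(y_c·A) = 1.14333 + 2.24187/(1.14333 × 3.43) = 1.14333 + 0.571669 = 1.715 m along the plane.
Vertically, h_p = y_p·sinθ = 1.715 × 0.878817 = 1.50717 m.

h_p = 1.507 m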